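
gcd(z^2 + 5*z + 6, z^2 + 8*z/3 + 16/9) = 1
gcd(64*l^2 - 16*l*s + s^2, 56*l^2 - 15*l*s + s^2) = -8*l + s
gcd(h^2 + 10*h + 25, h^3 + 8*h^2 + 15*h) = h + 5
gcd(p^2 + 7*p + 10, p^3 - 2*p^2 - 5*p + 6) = p + 2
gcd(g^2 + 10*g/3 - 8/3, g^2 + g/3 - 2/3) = g - 2/3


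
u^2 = u^2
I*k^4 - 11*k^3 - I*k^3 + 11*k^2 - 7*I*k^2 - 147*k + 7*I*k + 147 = (k - 3*I)*(k + 7*I)^2*(I*k - I)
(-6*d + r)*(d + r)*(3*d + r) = -18*d^3 - 21*d^2*r - 2*d*r^2 + r^3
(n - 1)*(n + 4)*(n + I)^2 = n^4 + 3*n^3 + 2*I*n^3 - 5*n^2 + 6*I*n^2 - 3*n - 8*I*n + 4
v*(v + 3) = v^2 + 3*v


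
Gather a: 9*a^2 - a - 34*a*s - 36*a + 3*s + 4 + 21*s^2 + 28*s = 9*a^2 + a*(-34*s - 37) + 21*s^2 + 31*s + 4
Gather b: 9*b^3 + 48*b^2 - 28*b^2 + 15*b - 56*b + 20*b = 9*b^3 + 20*b^2 - 21*b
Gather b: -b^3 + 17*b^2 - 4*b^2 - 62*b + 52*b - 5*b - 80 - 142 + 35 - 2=-b^3 + 13*b^2 - 15*b - 189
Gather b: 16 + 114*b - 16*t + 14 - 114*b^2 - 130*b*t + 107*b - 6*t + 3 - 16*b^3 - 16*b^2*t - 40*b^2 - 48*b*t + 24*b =-16*b^3 + b^2*(-16*t - 154) + b*(245 - 178*t) - 22*t + 33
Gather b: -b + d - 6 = -b + d - 6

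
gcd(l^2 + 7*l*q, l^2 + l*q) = l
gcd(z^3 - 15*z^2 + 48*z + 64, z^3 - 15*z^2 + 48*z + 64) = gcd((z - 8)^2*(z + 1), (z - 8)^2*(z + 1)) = z^3 - 15*z^2 + 48*z + 64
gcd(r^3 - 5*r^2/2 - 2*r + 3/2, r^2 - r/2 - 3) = 1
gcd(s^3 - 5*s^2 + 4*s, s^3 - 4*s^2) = s^2 - 4*s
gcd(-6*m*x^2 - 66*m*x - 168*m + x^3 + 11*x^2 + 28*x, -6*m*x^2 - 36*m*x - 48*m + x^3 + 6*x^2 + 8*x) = -6*m*x - 24*m + x^2 + 4*x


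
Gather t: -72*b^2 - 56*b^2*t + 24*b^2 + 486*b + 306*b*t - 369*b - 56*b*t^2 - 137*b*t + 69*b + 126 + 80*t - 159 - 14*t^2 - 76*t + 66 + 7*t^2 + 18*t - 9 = -48*b^2 + 186*b + t^2*(-56*b - 7) + t*(-56*b^2 + 169*b + 22) + 24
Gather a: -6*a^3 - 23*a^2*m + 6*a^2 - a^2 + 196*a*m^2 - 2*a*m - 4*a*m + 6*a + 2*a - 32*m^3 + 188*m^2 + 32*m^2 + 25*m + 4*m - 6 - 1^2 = -6*a^3 + a^2*(5 - 23*m) + a*(196*m^2 - 6*m + 8) - 32*m^3 + 220*m^2 + 29*m - 7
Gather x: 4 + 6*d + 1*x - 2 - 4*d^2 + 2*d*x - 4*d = -4*d^2 + 2*d + x*(2*d + 1) + 2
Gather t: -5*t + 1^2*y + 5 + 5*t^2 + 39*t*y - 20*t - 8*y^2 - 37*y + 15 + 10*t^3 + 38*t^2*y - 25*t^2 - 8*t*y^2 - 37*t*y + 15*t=10*t^3 + t^2*(38*y - 20) + t*(-8*y^2 + 2*y - 10) - 8*y^2 - 36*y + 20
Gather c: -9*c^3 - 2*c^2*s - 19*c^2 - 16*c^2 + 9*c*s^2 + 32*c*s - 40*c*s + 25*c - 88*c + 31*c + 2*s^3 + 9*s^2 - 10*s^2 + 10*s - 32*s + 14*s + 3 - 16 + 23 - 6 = -9*c^3 + c^2*(-2*s - 35) + c*(9*s^2 - 8*s - 32) + 2*s^3 - s^2 - 8*s + 4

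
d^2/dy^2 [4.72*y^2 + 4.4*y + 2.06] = 9.44000000000000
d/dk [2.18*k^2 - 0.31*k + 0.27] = 4.36*k - 0.31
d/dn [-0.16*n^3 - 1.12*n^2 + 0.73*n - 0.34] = -0.48*n^2 - 2.24*n + 0.73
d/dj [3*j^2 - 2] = 6*j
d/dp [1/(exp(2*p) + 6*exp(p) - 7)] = 2*(-exp(p) - 3)*exp(p)/(exp(2*p) + 6*exp(p) - 7)^2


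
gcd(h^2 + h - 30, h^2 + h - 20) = 1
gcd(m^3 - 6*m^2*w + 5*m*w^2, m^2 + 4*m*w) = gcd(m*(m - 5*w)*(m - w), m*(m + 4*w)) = m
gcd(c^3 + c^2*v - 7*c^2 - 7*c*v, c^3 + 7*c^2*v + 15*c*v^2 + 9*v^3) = c + v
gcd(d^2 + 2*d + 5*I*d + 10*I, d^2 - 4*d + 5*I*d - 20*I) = d + 5*I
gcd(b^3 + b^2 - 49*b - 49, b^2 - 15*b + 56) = b - 7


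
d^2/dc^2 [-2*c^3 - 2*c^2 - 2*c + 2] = -12*c - 4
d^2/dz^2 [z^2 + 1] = 2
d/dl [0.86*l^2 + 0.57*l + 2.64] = 1.72*l + 0.57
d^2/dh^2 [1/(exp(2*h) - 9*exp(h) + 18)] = ((9 - 4*exp(h))*(exp(2*h) - 9*exp(h) + 18) + 2*(2*exp(h) - 9)^2*exp(h))*exp(h)/(exp(2*h) - 9*exp(h) + 18)^3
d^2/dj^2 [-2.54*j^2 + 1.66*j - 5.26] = -5.08000000000000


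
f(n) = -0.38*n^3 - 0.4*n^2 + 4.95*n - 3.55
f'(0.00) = 4.95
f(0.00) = -3.55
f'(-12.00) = -149.61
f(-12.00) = 536.09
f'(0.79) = 3.61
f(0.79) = -0.08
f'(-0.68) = 4.97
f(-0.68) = -6.98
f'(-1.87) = 2.46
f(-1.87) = -11.72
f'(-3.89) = -9.19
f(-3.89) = -6.49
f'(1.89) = -0.63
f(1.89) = 1.81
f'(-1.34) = 3.98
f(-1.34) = -9.99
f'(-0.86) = 4.79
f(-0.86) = -7.86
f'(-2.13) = 1.48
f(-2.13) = -12.24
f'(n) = -1.14*n^2 - 0.8*n + 4.95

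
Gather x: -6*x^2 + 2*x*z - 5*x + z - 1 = -6*x^2 + x*(2*z - 5) + z - 1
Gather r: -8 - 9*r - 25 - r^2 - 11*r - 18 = -r^2 - 20*r - 51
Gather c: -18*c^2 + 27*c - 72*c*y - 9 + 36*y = -18*c^2 + c*(27 - 72*y) + 36*y - 9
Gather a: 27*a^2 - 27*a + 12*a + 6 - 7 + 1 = 27*a^2 - 15*a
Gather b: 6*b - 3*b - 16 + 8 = 3*b - 8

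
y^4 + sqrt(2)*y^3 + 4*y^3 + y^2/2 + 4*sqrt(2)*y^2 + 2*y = y*(y + 4)*(sqrt(2)*y/2 + 1/2)*(sqrt(2)*y + 1)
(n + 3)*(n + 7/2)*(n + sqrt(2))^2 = n^4 + 2*sqrt(2)*n^3 + 13*n^3/2 + 25*n^2/2 + 13*sqrt(2)*n^2 + 13*n + 21*sqrt(2)*n + 21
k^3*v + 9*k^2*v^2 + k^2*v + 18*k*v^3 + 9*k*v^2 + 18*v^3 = (k + 3*v)*(k + 6*v)*(k*v + v)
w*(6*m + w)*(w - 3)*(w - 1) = 6*m*w^3 - 24*m*w^2 + 18*m*w + w^4 - 4*w^3 + 3*w^2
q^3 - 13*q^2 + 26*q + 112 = (q - 8)*(q - 7)*(q + 2)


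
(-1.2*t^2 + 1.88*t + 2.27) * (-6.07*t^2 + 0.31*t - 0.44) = 7.284*t^4 - 11.7836*t^3 - 12.6681*t^2 - 0.1235*t - 0.9988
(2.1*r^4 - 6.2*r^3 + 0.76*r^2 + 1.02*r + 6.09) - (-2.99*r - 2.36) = 2.1*r^4 - 6.2*r^3 + 0.76*r^2 + 4.01*r + 8.45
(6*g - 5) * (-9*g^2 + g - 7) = -54*g^3 + 51*g^2 - 47*g + 35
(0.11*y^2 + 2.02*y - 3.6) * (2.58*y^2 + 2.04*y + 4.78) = 0.2838*y^4 + 5.436*y^3 - 4.6414*y^2 + 2.3116*y - 17.208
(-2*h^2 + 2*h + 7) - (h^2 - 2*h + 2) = -3*h^2 + 4*h + 5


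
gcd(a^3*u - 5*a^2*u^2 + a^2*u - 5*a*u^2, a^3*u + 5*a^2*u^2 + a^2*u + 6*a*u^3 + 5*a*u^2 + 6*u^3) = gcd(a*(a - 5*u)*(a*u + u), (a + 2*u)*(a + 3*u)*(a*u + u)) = a*u + u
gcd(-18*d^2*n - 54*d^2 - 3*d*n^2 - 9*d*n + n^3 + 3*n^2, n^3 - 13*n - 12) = n + 3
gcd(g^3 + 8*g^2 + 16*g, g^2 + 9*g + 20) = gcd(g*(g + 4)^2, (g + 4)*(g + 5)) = g + 4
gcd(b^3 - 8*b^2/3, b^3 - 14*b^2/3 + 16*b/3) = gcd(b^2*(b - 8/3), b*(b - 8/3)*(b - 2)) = b^2 - 8*b/3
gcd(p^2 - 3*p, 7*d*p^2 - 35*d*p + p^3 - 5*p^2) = p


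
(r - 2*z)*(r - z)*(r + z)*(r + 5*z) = r^4 + 3*r^3*z - 11*r^2*z^2 - 3*r*z^3 + 10*z^4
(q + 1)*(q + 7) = q^2 + 8*q + 7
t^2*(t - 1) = t^3 - t^2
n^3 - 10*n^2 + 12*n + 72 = (n - 6)^2*(n + 2)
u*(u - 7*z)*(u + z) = u^3 - 6*u^2*z - 7*u*z^2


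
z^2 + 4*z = z*(z + 4)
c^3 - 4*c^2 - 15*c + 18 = (c - 6)*(c - 1)*(c + 3)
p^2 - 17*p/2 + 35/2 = (p - 5)*(p - 7/2)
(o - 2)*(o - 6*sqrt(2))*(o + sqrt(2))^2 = o^4 - 4*sqrt(2)*o^3 - 2*o^3 - 22*o^2 + 8*sqrt(2)*o^2 - 12*sqrt(2)*o + 44*o + 24*sqrt(2)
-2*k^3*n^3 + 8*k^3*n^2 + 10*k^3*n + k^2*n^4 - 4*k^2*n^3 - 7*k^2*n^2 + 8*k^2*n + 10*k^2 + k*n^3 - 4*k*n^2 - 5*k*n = (-2*k + n)*(n - 5)*(k*n + 1)*(k*n + k)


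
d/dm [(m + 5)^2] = 2*m + 10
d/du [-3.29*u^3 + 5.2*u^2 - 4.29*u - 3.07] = -9.87*u^2 + 10.4*u - 4.29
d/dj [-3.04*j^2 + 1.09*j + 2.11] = 1.09 - 6.08*j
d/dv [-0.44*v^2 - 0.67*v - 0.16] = -0.88*v - 0.67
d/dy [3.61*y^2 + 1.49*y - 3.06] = 7.22*y + 1.49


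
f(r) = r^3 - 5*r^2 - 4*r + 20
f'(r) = 3*r^2 - 10*r - 4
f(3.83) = -12.48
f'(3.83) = 1.71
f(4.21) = -10.84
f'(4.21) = 7.07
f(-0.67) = 20.13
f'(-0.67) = 4.05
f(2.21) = -2.47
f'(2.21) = -11.45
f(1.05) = 11.45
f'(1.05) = -11.19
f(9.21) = 340.27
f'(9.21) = 158.37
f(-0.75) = 19.77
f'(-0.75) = 5.19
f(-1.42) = 12.73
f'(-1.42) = 16.25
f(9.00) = 308.00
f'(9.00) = 149.00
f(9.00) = 308.00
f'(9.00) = 149.00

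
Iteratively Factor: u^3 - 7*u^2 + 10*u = (u - 2)*(u^2 - 5*u) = (u - 5)*(u - 2)*(u)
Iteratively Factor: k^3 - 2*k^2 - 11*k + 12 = (k - 1)*(k^2 - k - 12) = (k - 1)*(k + 3)*(k - 4)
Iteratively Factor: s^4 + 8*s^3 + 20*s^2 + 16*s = (s + 2)*(s^3 + 6*s^2 + 8*s) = (s + 2)*(s + 4)*(s^2 + 2*s) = (s + 2)^2*(s + 4)*(s)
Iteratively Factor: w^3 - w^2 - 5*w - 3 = (w - 3)*(w^2 + 2*w + 1) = (w - 3)*(w + 1)*(w + 1)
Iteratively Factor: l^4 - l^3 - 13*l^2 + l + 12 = (l - 4)*(l^3 + 3*l^2 - l - 3) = (l - 4)*(l + 3)*(l^2 - 1) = (l - 4)*(l - 1)*(l + 3)*(l + 1)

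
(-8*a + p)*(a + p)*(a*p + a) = -8*a^3*p - 8*a^3 - 7*a^2*p^2 - 7*a^2*p + a*p^3 + a*p^2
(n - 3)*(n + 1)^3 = n^4 - 6*n^2 - 8*n - 3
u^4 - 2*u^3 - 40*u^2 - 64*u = u*(u - 8)*(u + 2)*(u + 4)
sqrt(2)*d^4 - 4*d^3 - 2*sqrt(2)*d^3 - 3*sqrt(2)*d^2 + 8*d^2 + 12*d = d*(d - 3)*(d - 2*sqrt(2))*(sqrt(2)*d + sqrt(2))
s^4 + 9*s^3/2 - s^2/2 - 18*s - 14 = (s - 2)*(s + 1)*(s + 2)*(s + 7/2)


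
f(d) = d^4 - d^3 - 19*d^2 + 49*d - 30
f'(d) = 4*d^3 - 3*d^2 - 38*d + 49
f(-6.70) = 1104.67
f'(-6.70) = -1034.12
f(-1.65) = -150.67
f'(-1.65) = 85.56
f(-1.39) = -128.40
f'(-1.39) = 85.28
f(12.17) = 17886.02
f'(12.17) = 6352.15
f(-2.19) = -194.93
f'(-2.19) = 75.82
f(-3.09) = -242.15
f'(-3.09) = 19.76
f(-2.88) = -236.03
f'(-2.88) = 38.01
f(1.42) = 2.47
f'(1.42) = 0.44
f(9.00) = 4704.00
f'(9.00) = 2380.00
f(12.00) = 16830.00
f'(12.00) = 6073.00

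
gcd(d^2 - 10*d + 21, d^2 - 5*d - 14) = d - 7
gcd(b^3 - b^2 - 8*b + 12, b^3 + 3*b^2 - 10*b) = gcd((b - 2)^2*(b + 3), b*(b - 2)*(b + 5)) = b - 2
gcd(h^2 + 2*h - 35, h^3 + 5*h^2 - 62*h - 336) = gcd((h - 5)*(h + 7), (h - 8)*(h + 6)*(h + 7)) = h + 7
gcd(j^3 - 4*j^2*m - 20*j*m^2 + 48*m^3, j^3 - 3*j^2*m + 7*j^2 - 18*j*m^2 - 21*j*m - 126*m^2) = j - 6*m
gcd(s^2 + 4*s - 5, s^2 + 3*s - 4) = s - 1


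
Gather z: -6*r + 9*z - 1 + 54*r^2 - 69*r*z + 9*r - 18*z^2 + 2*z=54*r^2 + 3*r - 18*z^2 + z*(11 - 69*r) - 1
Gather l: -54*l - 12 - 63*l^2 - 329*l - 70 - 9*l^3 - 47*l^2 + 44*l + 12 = -9*l^3 - 110*l^2 - 339*l - 70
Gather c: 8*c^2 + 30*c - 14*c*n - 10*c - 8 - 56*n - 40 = 8*c^2 + c*(20 - 14*n) - 56*n - 48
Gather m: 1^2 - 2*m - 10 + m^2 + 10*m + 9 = m^2 + 8*m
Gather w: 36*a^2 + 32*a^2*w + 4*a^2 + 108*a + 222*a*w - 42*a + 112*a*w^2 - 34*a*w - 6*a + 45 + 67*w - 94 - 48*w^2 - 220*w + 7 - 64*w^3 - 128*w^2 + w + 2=40*a^2 + 60*a - 64*w^3 + w^2*(112*a - 176) + w*(32*a^2 + 188*a - 152) - 40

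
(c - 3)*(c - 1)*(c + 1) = c^3 - 3*c^2 - c + 3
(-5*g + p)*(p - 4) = -5*g*p + 20*g + p^2 - 4*p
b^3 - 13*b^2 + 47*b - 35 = (b - 7)*(b - 5)*(b - 1)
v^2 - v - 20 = (v - 5)*(v + 4)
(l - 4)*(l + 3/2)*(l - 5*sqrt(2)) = l^3 - 5*sqrt(2)*l^2 - 5*l^2/2 - 6*l + 25*sqrt(2)*l/2 + 30*sqrt(2)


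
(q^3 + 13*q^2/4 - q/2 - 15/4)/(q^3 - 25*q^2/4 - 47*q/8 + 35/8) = 2*(q^2 + 2*q - 3)/(2*q^2 - 15*q + 7)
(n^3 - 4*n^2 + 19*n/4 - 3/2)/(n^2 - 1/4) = (2*n^2 - 7*n + 6)/(2*n + 1)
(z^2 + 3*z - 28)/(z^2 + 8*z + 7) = (z - 4)/(z + 1)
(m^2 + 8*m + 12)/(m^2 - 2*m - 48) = (m + 2)/(m - 8)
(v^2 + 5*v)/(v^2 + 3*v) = (v + 5)/(v + 3)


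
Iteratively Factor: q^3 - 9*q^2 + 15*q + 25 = (q - 5)*(q^2 - 4*q - 5) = (q - 5)^2*(q + 1)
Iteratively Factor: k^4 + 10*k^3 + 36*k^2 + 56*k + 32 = (k + 2)*(k^3 + 8*k^2 + 20*k + 16) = (k + 2)^2*(k^2 + 6*k + 8) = (k + 2)^3*(k + 4)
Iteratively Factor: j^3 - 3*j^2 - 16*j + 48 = (j - 3)*(j^2 - 16) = (j - 3)*(j + 4)*(j - 4)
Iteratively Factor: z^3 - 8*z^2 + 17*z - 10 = (z - 1)*(z^2 - 7*z + 10) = (z - 2)*(z - 1)*(z - 5)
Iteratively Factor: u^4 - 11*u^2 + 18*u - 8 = (u + 4)*(u^3 - 4*u^2 + 5*u - 2) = (u - 2)*(u + 4)*(u^2 - 2*u + 1) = (u - 2)*(u - 1)*(u + 4)*(u - 1)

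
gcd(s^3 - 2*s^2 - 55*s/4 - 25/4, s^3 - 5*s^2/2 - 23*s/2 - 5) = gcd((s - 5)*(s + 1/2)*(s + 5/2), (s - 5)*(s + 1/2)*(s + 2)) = s^2 - 9*s/2 - 5/2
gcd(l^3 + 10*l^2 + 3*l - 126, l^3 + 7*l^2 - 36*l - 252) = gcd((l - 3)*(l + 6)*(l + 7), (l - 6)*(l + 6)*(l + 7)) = l^2 + 13*l + 42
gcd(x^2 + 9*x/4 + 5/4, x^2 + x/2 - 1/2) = x + 1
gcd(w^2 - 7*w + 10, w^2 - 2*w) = w - 2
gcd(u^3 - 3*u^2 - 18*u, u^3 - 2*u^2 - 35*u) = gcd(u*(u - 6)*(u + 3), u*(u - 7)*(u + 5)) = u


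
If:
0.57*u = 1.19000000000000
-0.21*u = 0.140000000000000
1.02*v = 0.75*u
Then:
No Solution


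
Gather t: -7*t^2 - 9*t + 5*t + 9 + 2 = -7*t^2 - 4*t + 11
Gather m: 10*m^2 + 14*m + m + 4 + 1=10*m^2 + 15*m + 5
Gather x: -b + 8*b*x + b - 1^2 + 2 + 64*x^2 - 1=8*b*x + 64*x^2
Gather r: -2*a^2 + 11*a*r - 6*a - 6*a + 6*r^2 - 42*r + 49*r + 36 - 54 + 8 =-2*a^2 - 12*a + 6*r^2 + r*(11*a + 7) - 10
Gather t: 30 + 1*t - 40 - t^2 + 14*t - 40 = -t^2 + 15*t - 50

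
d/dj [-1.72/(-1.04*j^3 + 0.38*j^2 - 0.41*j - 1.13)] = (-5.3664*j^2 + 1.3072*j - 0.7052)/(1.04*j^3 - 0.38*j^2 + 0.41*j + 1.13)^2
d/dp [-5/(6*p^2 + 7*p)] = 5*(12*p + 7)/(p^2*(6*p + 7)^2)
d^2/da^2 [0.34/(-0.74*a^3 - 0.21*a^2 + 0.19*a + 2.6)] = ((1.5096*a + 0.1428)*(0.74*a^3 + 0.21*a^2 - 0.19*a - 2.6) - 0.34*(2.22*a^2 + 0.42*a - 0.19)*(4.44*a^2 + 0.84*a - 0.38))/(0.74*a^3 + 0.21*a^2 - 0.19*a - 2.6)^3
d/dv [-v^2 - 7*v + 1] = -2*v - 7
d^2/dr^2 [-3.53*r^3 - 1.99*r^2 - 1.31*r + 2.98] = -21.18*r - 3.98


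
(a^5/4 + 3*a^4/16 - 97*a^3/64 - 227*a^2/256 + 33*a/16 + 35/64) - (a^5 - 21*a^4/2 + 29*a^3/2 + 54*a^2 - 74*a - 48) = -3*a^5/4 + 171*a^4/16 - 1025*a^3/64 - 14051*a^2/256 + 1217*a/16 + 3107/64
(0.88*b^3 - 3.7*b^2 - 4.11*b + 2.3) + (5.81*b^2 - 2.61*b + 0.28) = 0.88*b^3 + 2.11*b^2 - 6.72*b + 2.58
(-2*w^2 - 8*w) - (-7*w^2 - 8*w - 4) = 5*w^2 + 4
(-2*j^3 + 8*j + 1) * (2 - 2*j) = 4*j^4 - 4*j^3 - 16*j^2 + 14*j + 2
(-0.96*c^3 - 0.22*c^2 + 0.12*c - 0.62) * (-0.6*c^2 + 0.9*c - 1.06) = 0.576*c^5 - 0.732*c^4 + 0.7476*c^3 + 0.7132*c^2 - 0.6852*c + 0.6572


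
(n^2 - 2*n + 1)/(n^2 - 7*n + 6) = (n - 1)/(n - 6)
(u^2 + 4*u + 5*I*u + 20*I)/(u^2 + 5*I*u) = (u + 4)/u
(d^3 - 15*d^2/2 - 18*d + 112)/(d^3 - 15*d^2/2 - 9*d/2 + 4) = (2*d^2 + d - 28)/(2*d^2 + d - 1)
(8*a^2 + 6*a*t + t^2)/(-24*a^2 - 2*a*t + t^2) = (2*a + t)/(-6*a + t)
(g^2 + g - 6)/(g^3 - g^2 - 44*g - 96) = (g - 2)/(g^2 - 4*g - 32)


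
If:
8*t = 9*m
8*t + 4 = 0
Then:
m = -4/9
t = -1/2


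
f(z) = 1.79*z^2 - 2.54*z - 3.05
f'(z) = 3.58*z - 2.54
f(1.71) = -2.16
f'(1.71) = 3.58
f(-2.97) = 20.28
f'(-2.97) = -13.17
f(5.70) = 40.63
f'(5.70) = 17.87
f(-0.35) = -1.94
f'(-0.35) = -3.79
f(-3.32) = 25.11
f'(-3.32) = -14.43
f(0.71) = -3.95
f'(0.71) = 0.00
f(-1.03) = 1.47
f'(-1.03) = -6.23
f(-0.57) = -1.02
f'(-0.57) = -4.58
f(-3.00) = 20.68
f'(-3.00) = -13.28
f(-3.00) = 20.68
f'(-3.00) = -13.28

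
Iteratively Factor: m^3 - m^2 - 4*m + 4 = (m - 1)*(m^2 - 4) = (m - 1)*(m + 2)*(m - 2)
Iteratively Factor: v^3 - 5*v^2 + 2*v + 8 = (v + 1)*(v^2 - 6*v + 8) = (v - 2)*(v + 1)*(v - 4)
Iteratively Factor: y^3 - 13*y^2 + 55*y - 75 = (y - 5)*(y^2 - 8*y + 15) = (y - 5)*(y - 3)*(y - 5)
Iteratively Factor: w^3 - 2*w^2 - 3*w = (w + 1)*(w^2 - 3*w) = (w - 3)*(w + 1)*(w)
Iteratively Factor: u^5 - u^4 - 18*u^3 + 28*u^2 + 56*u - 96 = (u - 3)*(u^4 + 2*u^3 - 12*u^2 - 8*u + 32) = (u - 3)*(u + 2)*(u^3 - 12*u + 16) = (u - 3)*(u + 2)*(u + 4)*(u^2 - 4*u + 4) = (u - 3)*(u - 2)*(u + 2)*(u + 4)*(u - 2)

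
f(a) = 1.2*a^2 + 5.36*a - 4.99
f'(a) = 2.4*a + 5.36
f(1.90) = 9.53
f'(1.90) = 9.92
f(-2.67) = -10.75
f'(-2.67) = -1.05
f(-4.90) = -2.44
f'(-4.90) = -6.40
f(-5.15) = -0.77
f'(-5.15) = -7.00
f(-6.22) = 8.10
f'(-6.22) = -9.57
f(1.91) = 9.63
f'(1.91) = 9.94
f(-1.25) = -9.82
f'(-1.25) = 2.36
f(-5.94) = 5.51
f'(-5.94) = -8.90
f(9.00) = 140.45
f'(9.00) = 26.96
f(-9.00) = 43.97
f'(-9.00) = -16.24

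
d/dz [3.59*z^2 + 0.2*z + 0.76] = 7.18*z + 0.2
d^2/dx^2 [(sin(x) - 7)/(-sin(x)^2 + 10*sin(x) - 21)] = (sin(x)^2 + 3*sin(x) - 2)/(sin(x) - 3)^3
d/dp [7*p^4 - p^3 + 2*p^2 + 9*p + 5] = 28*p^3 - 3*p^2 + 4*p + 9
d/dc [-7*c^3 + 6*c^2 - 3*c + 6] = -21*c^2 + 12*c - 3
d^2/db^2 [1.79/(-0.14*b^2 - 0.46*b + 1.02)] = (0.070168*b^2 + 0.230552*b - 1.79*(0.28*b + 0.46)*(0.56*b + 0.92) - 0.511224)/(0.14*b^2 + 0.46*b - 1.02)^3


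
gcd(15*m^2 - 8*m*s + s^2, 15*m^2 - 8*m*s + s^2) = 15*m^2 - 8*m*s + s^2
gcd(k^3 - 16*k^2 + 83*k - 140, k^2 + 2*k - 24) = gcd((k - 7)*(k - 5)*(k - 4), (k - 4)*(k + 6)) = k - 4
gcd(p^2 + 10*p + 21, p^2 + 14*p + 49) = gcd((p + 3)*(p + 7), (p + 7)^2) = p + 7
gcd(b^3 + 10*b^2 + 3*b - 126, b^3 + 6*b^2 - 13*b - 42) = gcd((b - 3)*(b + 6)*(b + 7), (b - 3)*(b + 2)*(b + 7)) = b^2 + 4*b - 21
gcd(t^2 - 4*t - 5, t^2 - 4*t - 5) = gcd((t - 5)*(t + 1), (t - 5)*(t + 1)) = t^2 - 4*t - 5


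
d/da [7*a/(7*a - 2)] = -14/(7*a - 2)^2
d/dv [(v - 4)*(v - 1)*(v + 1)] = 3*v^2 - 8*v - 1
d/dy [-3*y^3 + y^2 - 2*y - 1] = -9*y^2 + 2*y - 2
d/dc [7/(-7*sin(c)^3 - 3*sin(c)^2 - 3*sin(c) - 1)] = 21*(7*sin(c)^2 + 2*sin(c) + 1)*cos(c)/(7*sin(c)^3 + 3*sin(c)^2 + 3*sin(c) + 1)^2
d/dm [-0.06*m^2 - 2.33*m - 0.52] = -0.12*m - 2.33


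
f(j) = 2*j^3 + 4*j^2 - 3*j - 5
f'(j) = 6*j^2 + 8*j - 3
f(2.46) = 41.60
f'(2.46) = 52.99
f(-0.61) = -2.14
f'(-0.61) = -5.65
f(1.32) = 2.61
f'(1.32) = 18.01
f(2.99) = 75.25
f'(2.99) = 74.56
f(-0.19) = -4.30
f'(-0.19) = -4.30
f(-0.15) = -4.47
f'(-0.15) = -4.06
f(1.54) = 7.17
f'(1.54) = 23.55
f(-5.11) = -152.09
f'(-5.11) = 112.79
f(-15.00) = -5810.00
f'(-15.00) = 1227.00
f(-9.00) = -1112.00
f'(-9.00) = 411.00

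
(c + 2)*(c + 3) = c^2 + 5*c + 6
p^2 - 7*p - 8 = (p - 8)*(p + 1)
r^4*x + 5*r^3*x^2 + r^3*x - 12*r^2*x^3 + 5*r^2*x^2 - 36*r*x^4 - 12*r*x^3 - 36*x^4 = (r - 3*x)*(r + 2*x)*(r + 6*x)*(r*x + x)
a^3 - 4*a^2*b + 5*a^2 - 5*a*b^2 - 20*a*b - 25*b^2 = (a + 5)*(a - 5*b)*(a + b)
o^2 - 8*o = o*(o - 8)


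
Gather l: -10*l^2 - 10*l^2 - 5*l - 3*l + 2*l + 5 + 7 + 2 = -20*l^2 - 6*l + 14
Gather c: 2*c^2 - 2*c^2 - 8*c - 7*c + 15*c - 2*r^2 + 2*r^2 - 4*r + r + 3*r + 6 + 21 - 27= 0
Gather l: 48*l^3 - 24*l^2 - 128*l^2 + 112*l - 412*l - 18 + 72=48*l^3 - 152*l^2 - 300*l + 54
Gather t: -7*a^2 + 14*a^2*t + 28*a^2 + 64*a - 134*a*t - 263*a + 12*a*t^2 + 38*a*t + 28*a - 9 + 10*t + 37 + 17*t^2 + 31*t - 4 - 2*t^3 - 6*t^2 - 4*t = 21*a^2 - 171*a - 2*t^3 + t^2*(12*a + 11) + t*(14*a^2 - 96*a + 37) + 24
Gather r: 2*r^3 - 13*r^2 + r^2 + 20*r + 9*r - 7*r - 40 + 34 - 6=2*r^3 - 12*r^2 + 22*r - 12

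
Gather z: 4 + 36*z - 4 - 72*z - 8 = -36*z - 8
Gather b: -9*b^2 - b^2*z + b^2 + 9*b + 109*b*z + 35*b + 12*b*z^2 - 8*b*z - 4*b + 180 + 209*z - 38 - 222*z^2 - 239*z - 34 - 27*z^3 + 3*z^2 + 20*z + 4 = b^2*(-z - 8) + b*(12*z^2 + 101*z + 40) - 27*z^3 - 219*z^2 - 10*z + 112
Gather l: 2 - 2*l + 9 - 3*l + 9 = 20 - 5*l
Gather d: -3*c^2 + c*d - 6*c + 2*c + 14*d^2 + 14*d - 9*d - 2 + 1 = -3*c^2 - 4*c + 14*d^2 + d*(c + 5) - 1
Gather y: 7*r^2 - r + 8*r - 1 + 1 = 7*r^2 + 7*r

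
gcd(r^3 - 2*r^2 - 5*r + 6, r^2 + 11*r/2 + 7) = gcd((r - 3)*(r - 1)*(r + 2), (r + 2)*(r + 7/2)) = r + 2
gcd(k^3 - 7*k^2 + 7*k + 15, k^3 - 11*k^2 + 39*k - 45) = k^2 - 8*k + 15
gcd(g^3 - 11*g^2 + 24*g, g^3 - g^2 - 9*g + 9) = g - 3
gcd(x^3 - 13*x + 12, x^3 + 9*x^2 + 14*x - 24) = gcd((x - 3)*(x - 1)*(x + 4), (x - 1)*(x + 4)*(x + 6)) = x^2 + 3*x - 4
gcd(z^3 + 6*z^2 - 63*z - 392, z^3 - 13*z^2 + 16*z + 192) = z - 8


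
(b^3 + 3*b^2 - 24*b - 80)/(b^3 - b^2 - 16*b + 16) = (b^2 - b - 20)/(b^2 - 5*b + 4)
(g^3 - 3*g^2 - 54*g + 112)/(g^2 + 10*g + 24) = (g^3 - 3*g^2 - 54*g + 112)/(g^2 + 10*g + 24)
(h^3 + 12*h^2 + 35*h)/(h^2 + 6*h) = (h^2 + 12*h + 35)/(h + 6)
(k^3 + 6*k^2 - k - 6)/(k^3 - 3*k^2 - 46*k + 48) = (k + 1)/(k - 8)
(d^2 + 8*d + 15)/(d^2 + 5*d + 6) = (d + 5)/(d + 2)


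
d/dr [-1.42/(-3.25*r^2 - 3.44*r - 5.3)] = (-9.23*r - 4.8848)/(3.25*r^2 + 3.44*r + 5.3)^2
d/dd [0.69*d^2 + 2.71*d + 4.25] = 1.38*d + 2.71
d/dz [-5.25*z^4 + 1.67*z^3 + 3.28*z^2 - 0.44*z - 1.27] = -21.0*z^3 + 5.01*z^2 + 6.56*z - 0.44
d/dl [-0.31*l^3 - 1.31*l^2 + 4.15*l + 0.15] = -0.93*l^2 - 2.62*l + 4.15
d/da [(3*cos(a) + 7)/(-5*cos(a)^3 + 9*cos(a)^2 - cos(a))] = (-30*cos(a)^3 - 78*cos(a)^2 + 126*cos(a) - 7)*sin(a)/((5*sin(a)^2 + 9*cos(a) - 6)^2*cos(a)^2)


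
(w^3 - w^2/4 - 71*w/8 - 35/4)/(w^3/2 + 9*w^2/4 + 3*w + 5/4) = (8*w^3 - 2*w^2 - 71*w - 70)/(2*(2*w^3 + 9*w^2 + 12*w + 5))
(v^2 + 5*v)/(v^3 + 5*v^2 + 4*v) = (v + 5)/(v^2 + 5*v + 4)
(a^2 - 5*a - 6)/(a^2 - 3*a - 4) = (a - 6)/(a - 4)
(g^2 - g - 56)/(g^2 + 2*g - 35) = (g - 8)/(g - 5)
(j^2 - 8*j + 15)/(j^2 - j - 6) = (j - 5)/(j + 2)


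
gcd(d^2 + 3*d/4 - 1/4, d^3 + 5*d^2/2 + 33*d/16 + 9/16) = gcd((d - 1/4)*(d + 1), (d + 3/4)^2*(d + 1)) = d + 1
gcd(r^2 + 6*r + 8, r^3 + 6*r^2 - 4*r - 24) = r + 2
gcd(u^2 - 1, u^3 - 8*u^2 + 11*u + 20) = u + 1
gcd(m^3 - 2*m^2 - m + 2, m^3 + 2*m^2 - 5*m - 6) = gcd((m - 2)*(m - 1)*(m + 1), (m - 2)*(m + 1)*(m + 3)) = m^2 - m - 2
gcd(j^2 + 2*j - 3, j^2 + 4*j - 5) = j - 1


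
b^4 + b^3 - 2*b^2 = b^2*(b - 1)*(b + 2)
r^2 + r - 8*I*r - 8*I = (r + 1)*(r - 8*I)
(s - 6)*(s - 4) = s^2 - 10*s + 24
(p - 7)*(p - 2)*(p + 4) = p^3 - 5*p^2 - 22*p + 56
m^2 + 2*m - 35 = (m - 5)*(m + 7)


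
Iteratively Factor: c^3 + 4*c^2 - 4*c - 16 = (c + 2)*(c^2 + 2*c - 8) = (c - 2)*(c + 2)*(c + 4)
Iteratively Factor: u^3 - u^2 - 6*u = (u + 2)*(u^2 - 3*u) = u*(u + 2)*(u - 3)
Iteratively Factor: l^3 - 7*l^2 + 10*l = (l - 2)*(l^2 - 5*l) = l*(l - 2)*(l - 5)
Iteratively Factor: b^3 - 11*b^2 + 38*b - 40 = (b - 2)*(b^2 - 9*b + 20) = (b - 4)*(b - 2)*(b - 5)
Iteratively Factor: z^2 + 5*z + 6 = (z + 2)*(z + 3)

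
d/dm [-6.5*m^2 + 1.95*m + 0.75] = 1.95 - 13.0*m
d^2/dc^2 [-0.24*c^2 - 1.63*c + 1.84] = -0.480000000000000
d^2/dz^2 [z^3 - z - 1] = 6*z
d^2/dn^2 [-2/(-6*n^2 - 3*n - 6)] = 4*(-4*n^2 - 2*n + (4*n + 1)^2 - 4)/(3*(2*n^2 + n + 2)^3)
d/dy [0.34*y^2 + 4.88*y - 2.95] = 0.68*y + 4.88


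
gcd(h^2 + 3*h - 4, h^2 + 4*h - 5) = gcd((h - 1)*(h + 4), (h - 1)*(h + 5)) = h - 1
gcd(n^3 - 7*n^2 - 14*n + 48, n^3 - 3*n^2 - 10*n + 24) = n^2 + n - 6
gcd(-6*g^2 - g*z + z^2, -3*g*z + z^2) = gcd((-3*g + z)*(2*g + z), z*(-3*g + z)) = -3*g + z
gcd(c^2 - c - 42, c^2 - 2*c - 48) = c + 6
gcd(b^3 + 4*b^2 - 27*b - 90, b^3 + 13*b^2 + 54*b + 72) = b^2 + 9*b + 18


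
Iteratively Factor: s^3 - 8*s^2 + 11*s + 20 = (s + 1)*(s^2 - 9*s + 20) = (s - 4)*(s + 1)*(s - 5)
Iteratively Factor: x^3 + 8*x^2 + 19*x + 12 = (x + 1)*(x^2 + 7*x + 12) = (x + 1)*(x + 4)*(x + 3)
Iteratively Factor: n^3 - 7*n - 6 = (n - 3)*(n^2 + 3*n + 2) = (n - 3)*(n + 1)*(n + 2)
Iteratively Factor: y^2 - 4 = (y - 2)*(y + 2)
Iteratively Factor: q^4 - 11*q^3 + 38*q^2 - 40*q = (q - 4)*(q^3 - 7*q^2 + 10*q) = (q - 4)*(q - 2)*(q^2 - 5*q) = q*(q - 4)*(q - 2)*(q - 5)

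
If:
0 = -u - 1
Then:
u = -1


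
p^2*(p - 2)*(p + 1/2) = p^4 - 3*p^3/2 - p^2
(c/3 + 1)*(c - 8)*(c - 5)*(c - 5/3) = c^4/3 - 35*c^3/9 + 53*c^2/9 + 355*c/9 - 200/3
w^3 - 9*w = w*(w - 3)*(w + 3)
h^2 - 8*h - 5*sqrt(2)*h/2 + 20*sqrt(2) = (h - 8)*(h - 5*sqrt(2)/2)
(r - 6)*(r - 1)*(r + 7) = r^3 - 43*r + 42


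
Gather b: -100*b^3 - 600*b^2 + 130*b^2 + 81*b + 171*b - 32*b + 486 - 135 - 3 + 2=-100*b^3 - 470*b^2 + 220*b + 350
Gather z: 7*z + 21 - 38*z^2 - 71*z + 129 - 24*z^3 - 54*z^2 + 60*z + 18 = -24*z^3 - 92*z^2 - 4*z + 168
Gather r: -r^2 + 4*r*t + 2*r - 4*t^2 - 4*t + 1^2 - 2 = -r^2 + r*(4*t + 2) - 4*t^2 - 4*t - 1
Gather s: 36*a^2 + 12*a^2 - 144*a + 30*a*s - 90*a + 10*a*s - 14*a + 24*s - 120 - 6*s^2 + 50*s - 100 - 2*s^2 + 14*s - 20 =48*a^2 - 248*a - 8*s^2 + s*(40*a + 88) - 240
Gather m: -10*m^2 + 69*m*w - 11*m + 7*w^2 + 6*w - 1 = -10*m^2 + m*(69*w - 11) + 7*w^2 + 6*w - 1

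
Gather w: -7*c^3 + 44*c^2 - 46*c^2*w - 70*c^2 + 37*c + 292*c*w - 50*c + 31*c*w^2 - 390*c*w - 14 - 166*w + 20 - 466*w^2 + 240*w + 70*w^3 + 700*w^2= -7*c^3 - 26*c^2 - 13*c + 70*w^3 + w^2*(31*c + 234) + w*(-46*c^2 - 98*c + 74) + 6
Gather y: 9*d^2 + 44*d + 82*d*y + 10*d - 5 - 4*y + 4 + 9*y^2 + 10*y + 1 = 9*d^2 + 54*d + 9*y^2 + y*(82*d + 6)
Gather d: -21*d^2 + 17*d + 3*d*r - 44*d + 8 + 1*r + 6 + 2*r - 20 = -21*d^2 + d*(3*r - 27) + 3*r - 6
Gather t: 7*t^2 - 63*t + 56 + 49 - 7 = 7*t^2 - 63*t + 98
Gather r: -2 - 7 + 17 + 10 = 18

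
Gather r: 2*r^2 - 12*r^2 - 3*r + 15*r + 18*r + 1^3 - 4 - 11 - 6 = -10*r^2 + 30*r - 20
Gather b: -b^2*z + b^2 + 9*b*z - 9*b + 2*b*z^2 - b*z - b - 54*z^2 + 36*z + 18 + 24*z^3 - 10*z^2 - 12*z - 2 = b^2*(1 - z) + b*(2*z^2 + 8*z - 10) + 24*z^3 - 64*z^2 + 24*z + 16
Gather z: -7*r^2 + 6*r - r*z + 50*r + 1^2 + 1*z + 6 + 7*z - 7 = -7*r^2 + 56*r + z*(8 - r)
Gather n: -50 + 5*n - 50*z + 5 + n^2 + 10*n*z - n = n^2 + n*(10*z + 4) - 50*z - 45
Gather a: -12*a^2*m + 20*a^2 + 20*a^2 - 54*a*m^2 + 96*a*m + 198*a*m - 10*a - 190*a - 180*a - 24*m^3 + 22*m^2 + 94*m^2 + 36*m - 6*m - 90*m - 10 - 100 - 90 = a^2*(40 - 12*m) + a*(-54*m^2 + 294*m - 380) - 24*m^3 + 116*m^2 - 60*m - 200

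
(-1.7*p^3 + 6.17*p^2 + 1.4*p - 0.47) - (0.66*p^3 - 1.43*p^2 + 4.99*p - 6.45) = -2.36*p^3 + 7.6*p^2 - 3.59*p + 5.98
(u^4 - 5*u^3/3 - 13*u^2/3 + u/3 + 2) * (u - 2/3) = u^5 - 7*u^4/3 - 29*u^3/9 + 29*u^2/9 + 16*u/9 - 4/3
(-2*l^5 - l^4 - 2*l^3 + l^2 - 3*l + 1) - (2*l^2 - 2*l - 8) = -2*l^5 - l^4 - 2*l^3 - l^2 - l + 9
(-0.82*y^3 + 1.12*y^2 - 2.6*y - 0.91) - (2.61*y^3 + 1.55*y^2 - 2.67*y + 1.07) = -3.43*y^3 - 0.43*y^2 + 0.0699999999999998*y - 1.98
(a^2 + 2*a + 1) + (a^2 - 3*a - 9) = 2*a^2 - a - 8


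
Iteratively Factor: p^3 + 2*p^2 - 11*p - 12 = (p + 4)*(p^2 - 2*p - 3) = (p + 1)*(p + 4)*(p - 3)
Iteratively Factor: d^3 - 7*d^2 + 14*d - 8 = (d - 1)*(d^2 - 6*d + 8) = (d - 2)*(d - 1)*(d - 4)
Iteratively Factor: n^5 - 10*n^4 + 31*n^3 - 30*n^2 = (n)*(n^4 - 10*n^3 + 31*n^2 - 30*n) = n*(n - 2)*(n^3 - 8*n^2 + 15*n) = n*(n - 3)*(n - 2)*(n^2 - 5*n) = n^2*(n - 3)*(n - 2)*(n - 5)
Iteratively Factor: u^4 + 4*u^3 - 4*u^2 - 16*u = (u + 2)*(u^3 + 2*u^2 - 8*u) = u*(u + 2)*(u^2 + 2*u - 8) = u*(u + 2)*(u + 4)*(u - 2)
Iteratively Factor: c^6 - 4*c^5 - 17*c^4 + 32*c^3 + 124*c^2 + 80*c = (c - 5)*(c^5 + c^4 - 12*c^3 - 28*c^2 - 16*c) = (c - 5)*(c + 1)*(c^4 - 12*c^2 - 16*c) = c*(c - 5)*(c + 1)*(c^3 - 12*c - 16) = c*(c - 5)*(c + 1)*(c + 2)*(c^2 - 2*c - 8) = c*(c - 5)*(c + 1)*(c + 2)^2*(c - 4)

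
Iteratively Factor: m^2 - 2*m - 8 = (m + 2)*(m - 4)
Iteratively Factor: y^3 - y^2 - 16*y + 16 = (y - 1)*(y^2 - 16) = (y - 1)*(y + 4)*(y - 4)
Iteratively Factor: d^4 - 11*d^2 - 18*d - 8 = (d - 4)*(d^3 + 4*d^2 + 5*d + 2) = (d - 4)*(d + 1)*(d^2 + 3*d + 2) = (d - 4)*(d + 1)^2*(d + 2)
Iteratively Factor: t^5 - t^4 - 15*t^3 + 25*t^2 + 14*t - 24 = (t - 3)*(t^4 + 2*t^3 - 9*t^2 - 2*t + 8) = (t - 3)*(t - 2)*(t^3 + 4*t^2 - t - 4) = (t - 3)*(t - 2)*(t - 1)*(t^2 + 5*t + 4) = (t - 3)*(t - 2)*(t - 1)*(t + 1)*(t + 4)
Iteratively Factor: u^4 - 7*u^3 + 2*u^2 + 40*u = (u + 2)*(u^3 - 9*u^2 + 20*u) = u*(u + 2)*(u^2 - 9*u + 20) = u*(u - 5)*(u + 2)*(u - 4)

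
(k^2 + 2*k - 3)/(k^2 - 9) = (k - 1)/(k - 3)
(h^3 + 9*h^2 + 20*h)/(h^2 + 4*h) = h + 5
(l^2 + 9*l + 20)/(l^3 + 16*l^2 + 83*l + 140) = 1/(l + 7)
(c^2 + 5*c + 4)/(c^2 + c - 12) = (c + 1)/(c - 3)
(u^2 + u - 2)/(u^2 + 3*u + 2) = (u - 1)/(u + 1)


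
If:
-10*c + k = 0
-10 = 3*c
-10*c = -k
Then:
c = -10/3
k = -100/3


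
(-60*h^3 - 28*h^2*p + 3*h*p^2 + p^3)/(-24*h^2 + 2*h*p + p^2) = (-10*h^2 - 3*h*p + p^2)/(-4*h + p)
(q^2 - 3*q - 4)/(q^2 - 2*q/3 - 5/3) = 3*(q - 4)/(3*q - 5)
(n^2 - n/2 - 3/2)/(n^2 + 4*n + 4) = (2*n^2 - n - 3)/(2*(n^2 + 4*n + 4))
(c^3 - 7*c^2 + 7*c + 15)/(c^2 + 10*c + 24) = (c^3 - 7*c^2 + 7*c + 15)/(c^2 + 10*c + 24)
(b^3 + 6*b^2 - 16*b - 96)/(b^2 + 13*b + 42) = (b^2 - 16)/(b + 7)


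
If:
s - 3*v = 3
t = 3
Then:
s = 3*v + 3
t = 3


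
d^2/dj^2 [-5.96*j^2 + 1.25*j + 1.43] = -11.9200000000000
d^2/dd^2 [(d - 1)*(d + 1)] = 2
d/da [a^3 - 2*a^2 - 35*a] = 3*a^2 - 4*a - 35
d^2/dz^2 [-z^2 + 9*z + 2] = -2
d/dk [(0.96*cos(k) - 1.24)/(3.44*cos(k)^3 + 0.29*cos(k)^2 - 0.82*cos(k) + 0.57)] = (6.6048*cos(k)^3 - 12.5184*cos(k)^2 - 0.7192*cos(k) + 0.4696)*sin(k)/(11.8336*cos(k)^6 + 1.9952*cos(k)^5 - 5.5575*cos(k)^4 + 3.446*cos(k)^3 + 1.003*cos(k)^2 - 0.9348*cos(k) + 0.3249)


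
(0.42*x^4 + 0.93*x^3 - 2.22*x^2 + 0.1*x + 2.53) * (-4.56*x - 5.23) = -1.9152*x^5 - 6.4374*x^4 + 5.2593*x^3 + 11.1546*x^2 - 12.0598*x - 13.2319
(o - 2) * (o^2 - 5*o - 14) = o^3 - 7*o^2 - 4*o + 28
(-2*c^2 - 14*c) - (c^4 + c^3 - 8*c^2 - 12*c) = -c^4 - c^3 + 6*c^2 - 2*c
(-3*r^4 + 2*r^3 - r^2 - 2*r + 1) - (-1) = -3*r^4 + 2*r^3 - r^2 - 2*r + 2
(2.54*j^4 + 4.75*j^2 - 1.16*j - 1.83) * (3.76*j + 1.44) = 9.5504*j^5 + 3.6576*j^4 + 17.86*j^3 + 2.4784*j^2 - 8.5512*j - 2.6352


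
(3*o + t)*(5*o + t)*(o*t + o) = 15*o^3*t + 15*o^3 + 8*o^2*t^2 + 8*o^2*t + o*t^3 + o*t^2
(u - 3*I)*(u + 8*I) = u^2 + 5*I*u + 24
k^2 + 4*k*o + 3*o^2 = (k + o)*(k + 3*o)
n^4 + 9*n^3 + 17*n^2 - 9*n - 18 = (n - 1)*(n + 1)*(n + 3)*(n + 6)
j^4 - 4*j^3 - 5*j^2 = j^2*(j - 5)*(j + 1)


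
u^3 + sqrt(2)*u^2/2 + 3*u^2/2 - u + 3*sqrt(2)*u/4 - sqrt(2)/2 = (u - 1/2)*(u + 2)*(u + sqrt(2)/2)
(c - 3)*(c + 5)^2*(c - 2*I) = c^4 + 7*c^3 - 2*I*c^3 - 5*c^2 - 14*I*c^2 - 75*c + 10*I*c + 150*I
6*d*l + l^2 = l*(6*d + l)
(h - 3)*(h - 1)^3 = h^4 - 6*h^3 + 12*h^2 - 10*h + 3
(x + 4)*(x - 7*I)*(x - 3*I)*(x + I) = x^4 + 4*x^3 - 9*I*x^3 - 11*x^2 - 36*I*x^2 - 44*x - 21*I*x - 84*I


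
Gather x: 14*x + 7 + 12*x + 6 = 26*x + 13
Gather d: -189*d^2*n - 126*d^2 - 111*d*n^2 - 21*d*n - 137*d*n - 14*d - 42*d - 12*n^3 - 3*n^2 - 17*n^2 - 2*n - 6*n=d^2*(-189*n - 126) + d*(-111*n^2 - 158*n - 56) - 12*n^3 - 20*n^2 - 8*n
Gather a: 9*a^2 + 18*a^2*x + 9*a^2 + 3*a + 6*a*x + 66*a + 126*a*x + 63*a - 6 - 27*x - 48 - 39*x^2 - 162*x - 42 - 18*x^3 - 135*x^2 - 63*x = a^2*(18*x + 18) + a*(132*x + 132) - 18*x^3 - 174*x^2 - 252*x - 96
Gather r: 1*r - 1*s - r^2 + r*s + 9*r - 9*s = -r^2 + r*(s + 10) - 10*s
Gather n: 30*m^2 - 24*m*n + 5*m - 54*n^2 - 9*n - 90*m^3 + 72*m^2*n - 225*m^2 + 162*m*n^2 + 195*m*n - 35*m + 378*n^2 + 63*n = -90*m^3 - 195*m^2 - 30*m + n^2*(162*m + 324) + n*(72*m^2 + 171*m + 54)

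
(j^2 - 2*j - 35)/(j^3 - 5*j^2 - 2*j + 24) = (j^2 - 2*j - 35)/(j^3 - 5*j^2 - 2*j + 24)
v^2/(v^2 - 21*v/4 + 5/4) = 4*v^2/(4*v^2 - 21*v + 5)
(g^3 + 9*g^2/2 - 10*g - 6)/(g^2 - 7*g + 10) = (g^2 + 13*g/2 + 3)/(g - 5)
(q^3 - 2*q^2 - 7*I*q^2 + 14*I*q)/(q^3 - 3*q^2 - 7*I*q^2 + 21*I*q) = (q - 2)/(q - 3)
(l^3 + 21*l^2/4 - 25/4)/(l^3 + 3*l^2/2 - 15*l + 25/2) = (4*l + 5)/(2*(2*l - 5))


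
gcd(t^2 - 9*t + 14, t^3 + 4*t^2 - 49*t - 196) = t - 7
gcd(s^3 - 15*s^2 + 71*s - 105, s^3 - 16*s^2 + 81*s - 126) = s^2 - 10*s + 21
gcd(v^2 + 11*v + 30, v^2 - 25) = v + 5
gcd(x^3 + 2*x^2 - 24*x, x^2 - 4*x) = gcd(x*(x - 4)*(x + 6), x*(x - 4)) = x^2 - 4*x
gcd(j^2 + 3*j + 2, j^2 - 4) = j + 2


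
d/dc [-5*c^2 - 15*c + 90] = -10*c - 15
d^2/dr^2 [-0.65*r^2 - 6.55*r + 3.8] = -1.30000000000000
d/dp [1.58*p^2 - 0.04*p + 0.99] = 3.16*p - 0.04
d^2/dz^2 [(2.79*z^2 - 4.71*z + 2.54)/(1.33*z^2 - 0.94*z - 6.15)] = (7.105427357601e-15*z^4 - 9.68692200000001*z^3 + 163.882866*z^2 - 250.205718*z + 311.547118)/(2.352637*z^6 - 4.988298*z^5 - 29.110641*z^4 + 45.301796*z^3 + 134.609355*z^2 - 106.65945*z - 232.608375)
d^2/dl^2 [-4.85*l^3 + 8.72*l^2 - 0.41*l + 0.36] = 17.44 - 29.1*l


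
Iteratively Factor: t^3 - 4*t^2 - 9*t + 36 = (t - 3)*(t^2 - t - 12) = (t - 4)*(t - 3)*(t + 3)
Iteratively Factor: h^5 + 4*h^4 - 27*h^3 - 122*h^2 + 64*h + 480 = (h + 4)*(h^4 - 27*h^2 - 14*h + 120) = (h + 3)*(h + 4)*(h^3 - 3*h^2 - 18*h + 40) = (h + 3)*(h + 4)^2*(h^2 - 7*h + 10) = (h - 5)*(h + 3)*(h + 4)^2*(h - 2)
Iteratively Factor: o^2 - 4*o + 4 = (o - 2)*(o - 2)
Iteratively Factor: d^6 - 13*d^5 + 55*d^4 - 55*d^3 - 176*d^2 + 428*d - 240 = (d - 5)*(d^5 - 8*d^4 + 15*d^3 + 20*d^2 - 76*d + 48) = (d - 5)*(d - 1)*(d^4 - 7*d^3 + 8*d^2 + 28*d - 48) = (d - 5)*(d - 1)*(d + 2)*(d^3 - 9*d^2 + 26*d - 24) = (d - 5)*(d - 2)*(d - 1)*(d + 2)*(d^2 - 7*d + 12) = (d - 5)*(d - 4)*(d - 2)*(d - 1)*(d + 2)*(d - 3)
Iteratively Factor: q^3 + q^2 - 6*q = (q + 3)*(q^2 - 2*q) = (q - 2)*(q + 3)*(q)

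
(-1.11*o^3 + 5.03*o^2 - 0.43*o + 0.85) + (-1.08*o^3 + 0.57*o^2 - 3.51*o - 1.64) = -2.19*o^3 + 5.6*o^2 - 3.94*o - 0.79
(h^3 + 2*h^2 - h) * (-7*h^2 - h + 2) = -7*h^5 - 15*h^4 + 7*h^3 + 5*h^2 - 2*h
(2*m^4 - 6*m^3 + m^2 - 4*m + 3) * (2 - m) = -2*m^5 + 10*m^4 - 13*m^3 + 6*m^2 - 11*m + 6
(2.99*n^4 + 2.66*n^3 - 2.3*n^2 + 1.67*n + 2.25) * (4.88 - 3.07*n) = -9.1793*n^5 + 6.425*n^4 + 20.0418*n^3 - 16.3509*n^2 + 1.2421*n + 10.98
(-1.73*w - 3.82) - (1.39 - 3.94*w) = 2.21*w - 5.21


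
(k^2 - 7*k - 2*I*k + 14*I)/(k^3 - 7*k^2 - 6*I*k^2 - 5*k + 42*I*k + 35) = (k - 2*I)/(k^2 - 6*I*k - 5)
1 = 1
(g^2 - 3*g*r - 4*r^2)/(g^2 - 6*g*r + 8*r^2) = (-g - r)/(-g + 2*r)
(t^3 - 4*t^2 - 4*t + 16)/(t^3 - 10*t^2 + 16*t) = (t^2 - 2*t - 8)/(t*(t - 8))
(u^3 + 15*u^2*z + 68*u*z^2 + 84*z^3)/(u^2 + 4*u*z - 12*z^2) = (-u^2 - 9*u*z - 14*z^2)/(-u + 2*z)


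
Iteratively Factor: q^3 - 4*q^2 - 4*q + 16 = (q - 2)*(q^2 - 2*q - 8) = (q - 4)*(q - 2)*(q + 2)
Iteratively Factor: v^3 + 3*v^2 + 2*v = (v + 2)*(v^2 + v) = v*(v + 2)*(v + 1)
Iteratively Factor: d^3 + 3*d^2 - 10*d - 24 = (d - 3)*(d^2 + 6*d + 8) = (d - 3)*(d + 2)*(d + 4)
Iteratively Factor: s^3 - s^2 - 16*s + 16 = (s - 4)*(s^2 + 3*s - 4) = (s - 4)*(s + 4)*(s - 1)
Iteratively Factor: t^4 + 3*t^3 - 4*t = (t + 2)*(t^3 + t^2 - 2*t) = (t + 2)^2*(t^2 - t) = t*(t + 2)^2*(t - 1)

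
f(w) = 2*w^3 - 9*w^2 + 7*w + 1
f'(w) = 6*w^2 - 18*w + 7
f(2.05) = -5.24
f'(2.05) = -4.68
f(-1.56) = -39.42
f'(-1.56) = 49.68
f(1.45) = -1.68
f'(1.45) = -6.48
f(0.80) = 1.86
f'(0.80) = -3.56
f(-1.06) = -18.91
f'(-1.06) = 32.82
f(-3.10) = -166.77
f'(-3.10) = 120.46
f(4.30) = 23.70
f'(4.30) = 40.54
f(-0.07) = 0.47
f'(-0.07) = 8.29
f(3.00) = -5.00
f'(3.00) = 7.00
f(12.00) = 2245.00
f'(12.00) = 655.00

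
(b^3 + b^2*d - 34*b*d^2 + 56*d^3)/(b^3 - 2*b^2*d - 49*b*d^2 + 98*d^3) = (b - 4*d)/(b - 7*d)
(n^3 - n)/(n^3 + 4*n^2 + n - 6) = n*(n + 1)/(n^2 + 5*n + 6)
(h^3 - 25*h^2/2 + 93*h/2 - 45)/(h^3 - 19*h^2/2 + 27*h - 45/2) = (h - 6)/(h - 3)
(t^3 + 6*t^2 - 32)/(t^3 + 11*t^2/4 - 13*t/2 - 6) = 4*(t + 4)/(4*t + 3)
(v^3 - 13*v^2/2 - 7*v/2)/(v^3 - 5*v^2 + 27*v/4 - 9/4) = 2*v*(2*v^2 - 13*v - 7)/(4*v^3 - 20*v^2 + 27*v - 9)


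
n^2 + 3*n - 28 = (n - 4)*(n + 7)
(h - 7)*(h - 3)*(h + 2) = h^3 - 8*h^2 + h + 42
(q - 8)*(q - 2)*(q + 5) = q^3 - 5*q^2 - 34*q + 80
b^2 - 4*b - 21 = (b - 7)*(b + 3)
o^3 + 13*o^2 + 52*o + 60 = (o + 2)*(o + 5)*(o + 6)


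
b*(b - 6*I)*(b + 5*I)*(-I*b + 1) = -I*b^4 - 31*I*b^2 + 30*b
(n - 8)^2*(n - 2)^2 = n^4 - 20*n^3 + 132*n^2 - 320*n + 256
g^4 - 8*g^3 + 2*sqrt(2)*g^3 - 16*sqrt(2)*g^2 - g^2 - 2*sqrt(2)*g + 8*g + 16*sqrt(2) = (g - 8)*(g - 1)*(g + 1)*(g + 2*sqrt(2))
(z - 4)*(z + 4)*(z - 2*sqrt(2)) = z^3 - 2*sqrt(2)*z^2 - 16*z + 32*sqrt(2)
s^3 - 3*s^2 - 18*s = s*(s - 6)*(s + 3)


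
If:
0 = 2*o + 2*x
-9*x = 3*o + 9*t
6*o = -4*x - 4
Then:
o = -2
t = -4/3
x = 2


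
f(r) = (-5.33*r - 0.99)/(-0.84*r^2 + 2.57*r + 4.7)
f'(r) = (-5.33*r - 0.99)*(1.68*r - 2.57)/(-0.84*r^2 + 2.57*r + 4.7)^2 - 5.33/(-0.84*r^2 + 2.57*r + 4.7) = (4.4772*r^2 - 13.6981*r - (1.68*r - 2.57)*(5.33*r + 0.99) - 25.051)/(-0.84*r^2 + 2.57*r + 4.7)^2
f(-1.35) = -20.66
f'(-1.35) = -314.95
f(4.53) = 28.07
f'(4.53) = -152.05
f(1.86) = -1.66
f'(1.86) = -0.95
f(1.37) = -1.25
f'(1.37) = -0.75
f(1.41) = -1.28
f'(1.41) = -0.76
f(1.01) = -0.99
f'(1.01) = -0.69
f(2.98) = -3.44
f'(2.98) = -2.80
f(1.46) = -1.32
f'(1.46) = -0.78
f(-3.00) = -1.42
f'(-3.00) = -0.52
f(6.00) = 3.26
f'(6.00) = -1.89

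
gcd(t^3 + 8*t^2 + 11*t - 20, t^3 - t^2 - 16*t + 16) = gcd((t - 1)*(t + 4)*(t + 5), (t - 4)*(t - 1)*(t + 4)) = t^2 + 3*t - 4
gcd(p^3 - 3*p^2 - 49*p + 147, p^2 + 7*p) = p + 7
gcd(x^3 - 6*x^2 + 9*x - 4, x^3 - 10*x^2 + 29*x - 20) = x^2 - 5*x + 4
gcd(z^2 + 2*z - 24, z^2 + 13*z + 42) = z + 6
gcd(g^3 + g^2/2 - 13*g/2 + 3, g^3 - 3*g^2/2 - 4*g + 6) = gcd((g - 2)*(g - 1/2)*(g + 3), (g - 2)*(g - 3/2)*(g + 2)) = g - 2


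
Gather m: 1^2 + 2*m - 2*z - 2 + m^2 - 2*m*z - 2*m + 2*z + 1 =m^2 - 2*m*z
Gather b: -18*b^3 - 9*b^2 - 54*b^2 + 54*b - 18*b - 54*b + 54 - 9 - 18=-18*b^3 - 63*b^2 - 18*b + 27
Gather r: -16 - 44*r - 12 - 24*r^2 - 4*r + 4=-24*r^2 - 48*r - 24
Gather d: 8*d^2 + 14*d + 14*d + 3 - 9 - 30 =8*d^2 + 28*d - 36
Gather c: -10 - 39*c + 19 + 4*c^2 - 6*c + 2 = 4*c^2 - 45*c + 11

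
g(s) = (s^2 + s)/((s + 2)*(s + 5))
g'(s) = (2*s + 1)/((s + 2)*(s + 5)) - (s^2 + s)/((s + 2)*(s + 5)^2) - (s^2 + s)/((s + 2)^2*(s + 5)) = 2*(3*s^2 + 10*s + 5)/(s^4 + 14*s^3 + 69*s^2 + 140*s + 100)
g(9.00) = 0.58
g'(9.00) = 0.03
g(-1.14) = 0.05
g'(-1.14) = -0.45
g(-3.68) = -4.45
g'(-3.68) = 3.59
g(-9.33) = 2.45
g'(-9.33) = 0.34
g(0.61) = 0.07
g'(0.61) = 0.11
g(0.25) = 0.03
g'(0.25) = 0.11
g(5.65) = 0.46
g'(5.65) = 0.05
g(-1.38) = 0.23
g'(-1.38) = -1.23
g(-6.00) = 7.50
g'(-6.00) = 6.62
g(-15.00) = 1.62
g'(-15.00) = 0.06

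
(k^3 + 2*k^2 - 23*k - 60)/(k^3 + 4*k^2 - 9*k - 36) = (k - 5)/(k - 3)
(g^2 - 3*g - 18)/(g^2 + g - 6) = (g - 6)/(g - 2)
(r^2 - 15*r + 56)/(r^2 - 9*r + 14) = (r - 8)/(r - 2)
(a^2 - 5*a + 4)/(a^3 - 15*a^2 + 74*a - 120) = (a - 1)/(a^2 - 11*a + 30)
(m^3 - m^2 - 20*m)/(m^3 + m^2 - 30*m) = (m + 4)/(m + 6)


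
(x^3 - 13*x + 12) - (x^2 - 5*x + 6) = x^3 - x^2 - 8*x + 6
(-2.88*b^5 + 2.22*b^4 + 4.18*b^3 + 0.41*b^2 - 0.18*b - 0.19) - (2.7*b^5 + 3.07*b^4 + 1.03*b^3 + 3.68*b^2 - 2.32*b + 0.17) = -5.58*b^5 - 0.85*b^4 + 3.15*b^3 - 3.27*b^2 + 2.14*b - 0.36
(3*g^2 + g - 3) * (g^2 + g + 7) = 3*g^4 + 4*g^3 + 19*g^2 + 4*g - 21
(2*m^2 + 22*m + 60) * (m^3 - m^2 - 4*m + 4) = 2*m^5 + 20*m^4 + 30*m^3 - 140*m^2 - 152*m + 240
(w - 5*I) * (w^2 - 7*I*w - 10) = w^3 - 12*I*w^2 - 45*w + 50*I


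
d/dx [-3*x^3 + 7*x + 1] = 7 - 9*x^2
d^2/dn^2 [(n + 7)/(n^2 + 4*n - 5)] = 2*(4*(n + 2)^2*(n + 7) - (3*n + 11)*(n^2 + 4*n - 5))/(n^2 + 4*n - 5)^3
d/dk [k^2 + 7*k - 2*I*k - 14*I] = 2*k + 7 - 2*I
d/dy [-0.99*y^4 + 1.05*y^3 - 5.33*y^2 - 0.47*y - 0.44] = -3.96*y^3 + 3.15*y^2 - 10.66*y - 0.47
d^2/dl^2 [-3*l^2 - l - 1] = -6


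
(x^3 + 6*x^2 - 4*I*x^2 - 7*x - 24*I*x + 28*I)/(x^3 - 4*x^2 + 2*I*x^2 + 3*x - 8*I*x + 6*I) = (x^2 + x*(7 - 4*I) - 28*I)/(x^2 + x*(-3 + 2*I) - 6*I)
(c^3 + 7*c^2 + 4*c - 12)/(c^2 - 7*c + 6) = (c^2 + 8*c + 12)/(c - 6)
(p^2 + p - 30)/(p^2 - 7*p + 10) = (p + 6)/(p - 2)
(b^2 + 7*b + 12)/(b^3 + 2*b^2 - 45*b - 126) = (b + 4)/(b^2 - b - 42)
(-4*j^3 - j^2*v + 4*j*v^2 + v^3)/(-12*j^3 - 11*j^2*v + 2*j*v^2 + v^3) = (-j + v)/(-3*j + v)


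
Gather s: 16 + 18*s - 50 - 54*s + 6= -36*s - 28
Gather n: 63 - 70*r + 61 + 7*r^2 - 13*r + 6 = 7*r^2 - 83*r + 130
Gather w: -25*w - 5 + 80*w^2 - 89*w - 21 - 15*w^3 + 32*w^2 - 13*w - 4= -15*w^3 + 112*w^2 - 127*w - 30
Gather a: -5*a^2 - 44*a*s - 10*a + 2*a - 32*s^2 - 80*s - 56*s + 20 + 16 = -5*a^2 + a*(-44*s - 8) - 32*s^2 - 136*s + 36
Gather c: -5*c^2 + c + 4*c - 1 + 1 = -5*c^2 + 5*c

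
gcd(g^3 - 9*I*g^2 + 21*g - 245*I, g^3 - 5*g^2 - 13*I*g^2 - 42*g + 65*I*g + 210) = g - 7*I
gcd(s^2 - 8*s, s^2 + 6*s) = s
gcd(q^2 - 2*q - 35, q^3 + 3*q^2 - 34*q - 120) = q + 5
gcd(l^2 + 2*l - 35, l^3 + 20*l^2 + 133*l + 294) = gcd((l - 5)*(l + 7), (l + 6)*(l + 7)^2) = l + 7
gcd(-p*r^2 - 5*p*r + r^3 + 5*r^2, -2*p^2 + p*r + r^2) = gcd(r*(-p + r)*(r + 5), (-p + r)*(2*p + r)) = p - r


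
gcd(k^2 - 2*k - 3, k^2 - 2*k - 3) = k^2 - 2*k - 3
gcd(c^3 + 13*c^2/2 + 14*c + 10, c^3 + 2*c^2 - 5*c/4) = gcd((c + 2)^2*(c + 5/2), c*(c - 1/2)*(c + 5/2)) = c + 5/2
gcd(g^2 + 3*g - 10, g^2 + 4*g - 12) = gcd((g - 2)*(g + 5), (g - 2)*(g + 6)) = g - 2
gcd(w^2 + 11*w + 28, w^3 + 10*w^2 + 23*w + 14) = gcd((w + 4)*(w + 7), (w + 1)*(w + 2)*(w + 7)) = w + 7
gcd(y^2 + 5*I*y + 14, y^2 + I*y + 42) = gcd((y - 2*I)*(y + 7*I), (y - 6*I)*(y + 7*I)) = y + 7*I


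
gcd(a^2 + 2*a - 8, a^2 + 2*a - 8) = a^2 + 2*a - 8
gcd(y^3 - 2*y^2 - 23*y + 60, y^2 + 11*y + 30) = y + 5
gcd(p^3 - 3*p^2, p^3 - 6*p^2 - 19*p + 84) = p - 3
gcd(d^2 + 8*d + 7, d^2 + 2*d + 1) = d + 1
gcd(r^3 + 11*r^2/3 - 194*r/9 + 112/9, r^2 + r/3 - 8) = r - 8/3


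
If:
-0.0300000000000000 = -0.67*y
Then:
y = 0.04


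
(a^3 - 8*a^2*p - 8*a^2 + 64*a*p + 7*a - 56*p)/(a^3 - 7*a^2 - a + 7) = (a - 8*p)/(a + 1)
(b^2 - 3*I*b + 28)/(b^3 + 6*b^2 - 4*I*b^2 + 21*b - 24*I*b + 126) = (b + 4*I)/(b^2 + 3*b*(2 + I) + 18*I)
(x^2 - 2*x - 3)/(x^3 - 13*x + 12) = (x + 1)/(x^2 + 3*x - 4)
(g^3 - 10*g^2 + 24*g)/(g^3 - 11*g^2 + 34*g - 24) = g/(g - 1)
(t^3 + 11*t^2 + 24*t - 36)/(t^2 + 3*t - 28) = (t^3 + 11*t^2 + 24*t - 36)/(t^2 + 3*t - 28)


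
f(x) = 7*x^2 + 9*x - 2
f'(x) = 14*x + 9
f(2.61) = 69.17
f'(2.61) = 45.54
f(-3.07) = 36.34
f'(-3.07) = -33.98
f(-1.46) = -0.22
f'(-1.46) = -11.44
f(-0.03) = -2.26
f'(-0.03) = 8.58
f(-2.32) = 14.80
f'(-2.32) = -23.48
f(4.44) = 175.96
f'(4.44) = 71.16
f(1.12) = 16.86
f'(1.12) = 24.68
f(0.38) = 2.43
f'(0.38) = 14.32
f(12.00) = 1114.00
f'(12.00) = 177.00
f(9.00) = 646.00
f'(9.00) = 135.00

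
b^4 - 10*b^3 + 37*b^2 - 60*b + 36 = (b - 3)^2*(b - 2)^2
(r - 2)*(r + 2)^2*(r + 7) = r^4 + 9*r^3 + 10*r^2 - 36*r - 56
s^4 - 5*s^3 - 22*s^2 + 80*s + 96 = (s - 6)*(s - 4)*(s + 1)*(s + 4)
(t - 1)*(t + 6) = t^2 + 5*t - 6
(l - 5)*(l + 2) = l^2 - 3*l - 10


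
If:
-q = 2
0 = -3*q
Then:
No Solution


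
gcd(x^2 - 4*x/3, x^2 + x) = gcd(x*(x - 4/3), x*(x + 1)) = x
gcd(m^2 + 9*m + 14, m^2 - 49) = m + 7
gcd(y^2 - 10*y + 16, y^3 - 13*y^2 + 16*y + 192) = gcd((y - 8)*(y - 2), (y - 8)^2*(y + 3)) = y - 8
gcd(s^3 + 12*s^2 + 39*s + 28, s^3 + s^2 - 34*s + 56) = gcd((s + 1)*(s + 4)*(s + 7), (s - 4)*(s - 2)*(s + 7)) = s + 7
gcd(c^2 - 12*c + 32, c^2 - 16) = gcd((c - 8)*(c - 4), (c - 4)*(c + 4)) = c - 4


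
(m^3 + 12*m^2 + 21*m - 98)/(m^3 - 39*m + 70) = (m + 7)/(m - 5)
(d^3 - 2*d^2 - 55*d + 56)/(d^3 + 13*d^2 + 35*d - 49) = (d - 8)/(d + 7)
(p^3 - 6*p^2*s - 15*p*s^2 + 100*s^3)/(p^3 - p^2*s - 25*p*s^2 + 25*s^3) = (p^2 - p*s - 20*s^2)/(p^2 + 4*p*s - 5*s^2)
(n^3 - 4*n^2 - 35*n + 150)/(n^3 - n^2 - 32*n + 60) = (n - 5)/(n - 2)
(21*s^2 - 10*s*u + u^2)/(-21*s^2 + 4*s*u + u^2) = (-7*s + u)/(7*s + u)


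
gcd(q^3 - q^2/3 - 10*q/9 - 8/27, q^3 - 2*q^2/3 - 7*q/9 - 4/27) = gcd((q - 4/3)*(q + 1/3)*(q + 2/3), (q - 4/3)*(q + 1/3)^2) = q^2 - q - 4/9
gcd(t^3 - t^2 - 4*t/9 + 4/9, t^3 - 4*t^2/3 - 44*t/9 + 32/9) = t - 2/3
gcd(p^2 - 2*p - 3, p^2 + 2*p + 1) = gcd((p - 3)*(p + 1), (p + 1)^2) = p + 1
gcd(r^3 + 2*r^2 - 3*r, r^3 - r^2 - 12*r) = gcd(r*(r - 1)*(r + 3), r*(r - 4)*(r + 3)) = r^2 + 3*r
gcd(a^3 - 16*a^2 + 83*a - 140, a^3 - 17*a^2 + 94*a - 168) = a^2 - 11*a + 28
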